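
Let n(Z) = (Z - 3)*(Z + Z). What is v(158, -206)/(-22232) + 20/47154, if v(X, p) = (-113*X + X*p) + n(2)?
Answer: 594322291/262081932 ≈ 2.2677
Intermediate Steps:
n(Z) = 2*Z*(-3 + Z) (n(Z) = (-3 + Z)*(2*Z) = 2*Z*(-3 + Z))
v(X, p) = -4 - 113*X + X*p (v(X, p) = (-113*X + X*p) + 2*2*(-3 + 2) = (-113*X + X*p) + 2*2*(-1) = (-113*X + X*p) - 4 = -4 - 113*X + X*p)
v(158, -206)/(-22232) + 20/47154 = (-4 - 113*158 + 158*(-206))/(-22232) + 20/47154 = (-4 - 17854 - 32548)*(-1/22232) + 20*(1/47154) = -50406*(-1/22232) + 10/23577 = 25203/11116 + 10/23577 = 594322291/262081932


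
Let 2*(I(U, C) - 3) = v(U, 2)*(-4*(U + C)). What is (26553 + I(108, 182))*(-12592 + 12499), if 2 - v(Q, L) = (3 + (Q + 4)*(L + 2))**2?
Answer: -10973811768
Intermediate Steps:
v(Q, L) = 2 - (3 + (2 + L)*(4 + Q))**2 (v(Q, L) = 2 - (3 + (Q + 4)*(L + 2))**2 = 2 - (3 + (4 + Q)*(2 + L))**2 = 2 - (3 + (2 + L)*(4 + Q))**2)
I(U, C) = 3 + (2 - (19 + 4*U)**2)*(-4*C - 4*U)/2 (I(U, C) = 3 + ((2 - (11 + 2*U + 4*2 + 2*U)**2)*(-4*(U + C)))/2 = 3 + ((2 - (11 + 2*U + 8 + 2*U)**2)*(-4*(C + U)))/2 = 3 + ((2 - (19 + 4*U)**2)*(-4*C - 4*U))/2 = 3 + (2 - (19 + 4*U)**2)*(-4*C - 4*U)/2)
(26553 + I(108, 182))*(-12592 + 12499) = (26553 + (3 + 2*182*(-2 + (19 + 4*108)**2) + 2*108*(-2 + (19 + 4*108)**2)))*(-12592 + 12499) = (26553 + (3 + 2*182*(-2 + (19 + 432)**2) + 2*108*(-2 + (19 + 432)**2)))*(-93) = (26553 + (3 + 2*182*(-2 + 451**2) + 2*108*(-2 + 451**2)))*(-93) = (26553 + (3 + 2*182*(-2 + 203401) + 2*108*(-2 + 203401)))*(-93) = (26553 + (3 + 2*182*203399 + 2*108*203399))*(-93) = (26553 + (3 + 74037236 + 43934184))*(-93) = (26553 + 117971423)*(-93) = 117997976*(-93) = -10973811768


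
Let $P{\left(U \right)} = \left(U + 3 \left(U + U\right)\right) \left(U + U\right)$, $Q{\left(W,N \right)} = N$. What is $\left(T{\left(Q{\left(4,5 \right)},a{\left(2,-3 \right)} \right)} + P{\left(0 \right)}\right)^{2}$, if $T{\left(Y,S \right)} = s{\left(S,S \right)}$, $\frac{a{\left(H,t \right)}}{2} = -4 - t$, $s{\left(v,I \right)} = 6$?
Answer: $36$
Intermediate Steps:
$a{\left(H,t \right)} = -8 - 2 t$ ($a{\left(H,t \right)} = 2 \left(-4 - t\right) = -8 - 2 t$)
$P{\left(U \right)} = 14 U^{2}$ ($P{\left(U \right)} = \left(U + 3 \cdot 2 U\right) 2 U = \left(U + 6 U\right) 2 U = 7 U 2 U = 14 U^{2}$)
$T{\left(Y,S \right)} = 6$
$\left(T{\left(Q{\left(4,5 \right)},a{\left(2,-3 \right)} \right)} + P{\left(0 \right)}\right)^{2} = \left(6 + 14 \cdot 0^{2}\right)^{2} = \left(6 + 14 \cdot 0\right)^{2} = \left(6 + 0\right)^{2} = 6^{2} = 36$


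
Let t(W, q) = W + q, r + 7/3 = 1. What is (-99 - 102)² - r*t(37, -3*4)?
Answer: 121303/3 ≈ 40434.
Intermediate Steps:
r = -4/3 (r = -7/3 + 1 = -4/3 ≈ -1.3333)
(-99 - 102)² - r*t(37, -3*4) = (-99 - 102)² - (-4)*(37 - 3*4)/3 = (-201)² - (-4)*(37 - 12)/3 = 40401 - (-4)*25/3 = 40401 - 1*(-100/3) = 40401 + 100/3 = 121303/3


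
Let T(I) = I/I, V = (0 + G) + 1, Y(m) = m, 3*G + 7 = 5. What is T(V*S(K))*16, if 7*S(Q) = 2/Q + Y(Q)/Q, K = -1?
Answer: 16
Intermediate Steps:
G = -2/3 (G = -7/3 + (1/3)*5 = -7/3 + 5/3 = -2/3 ≈ -0.66667)
V = 1/3 (V = (0 - 2/3) + 1 = -2/3 + 1 = 1/3 ≈ 0.33333)
S(Q) = 1/7 + 2/(7*Q) (S(Q) = (2/Q + Q/Q)/7 = (2/Q + 1)/7 = (1 + 2/Q)/7 = 1/7 + 2/(7*Q))
T(I) = 1
T(V*S(K))*16 = 1*16 = 16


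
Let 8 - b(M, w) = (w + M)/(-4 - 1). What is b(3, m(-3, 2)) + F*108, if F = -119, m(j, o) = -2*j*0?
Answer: -64217/5 ≈ -12843.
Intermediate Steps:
m(j, o) = 0
b(M, w) = 8 + M/5 + w/5 (b(M, w) = 8 - (w + M)/(-4 - 1) = 8 - (M + w)/(-5) = 8 - (M + w)*(-1)/5 = 8 - (-M/5 - w/5) = 8 + (M/5 + w/5) = 8 + M/5 + w/5)
b(3, m(-3, 2)) + F*108 = (8 + (⅕)*3 + (⅕)*0) - 119*108 = (8 + ⅗ + 0) - 12852 = 43/5 - 12852 = -64217/5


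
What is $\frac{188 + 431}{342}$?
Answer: $\frac{619}{342} \approx 1.8099$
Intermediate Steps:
$\frac{188 + 431}{342} = 619 \cdot \frac{1}{342} = \frac{619}{342}$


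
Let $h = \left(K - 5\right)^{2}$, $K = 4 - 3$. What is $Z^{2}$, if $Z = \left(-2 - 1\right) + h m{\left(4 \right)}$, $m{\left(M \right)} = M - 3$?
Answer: $169$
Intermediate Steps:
$K = 1$ ($K = 4 - 3 = 1$)
$m{\left(M \right)} = -3 + M$
$h = 16$ ($h = \left(1 - 5\right)^{2} = \left(-4\right)^{2} = 16$)
$Z = 13$ ($Z = \left(-2 - 1\right) + 16 \left(-3 + 4\right) = \left(-2 - 1\right) + 16 \cdot 1 = -3 + 16 = 13$)
$Z^{2} = 13^{2} = 169$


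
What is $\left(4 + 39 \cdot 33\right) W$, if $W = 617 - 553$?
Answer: $82624$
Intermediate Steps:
$W = 64$ ($W = 617 - 553 = 64$)
$\left(4 + 39 \cdot 33\right) W = \left(4 + 39 \cdot 33\right) 64 = \left(4 + 1287\right) 64 = 1291 \cdot 64 = 82624$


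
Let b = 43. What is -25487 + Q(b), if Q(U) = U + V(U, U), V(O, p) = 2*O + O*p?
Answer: -23509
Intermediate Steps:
Q(U) = U + U*(2 + U)
-25487 + Q(b) = -25487 + 43*(3 + 43) = -25487 + 43*46 = -25487 + 1978 = -23509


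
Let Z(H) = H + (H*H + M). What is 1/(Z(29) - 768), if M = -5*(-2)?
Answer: 1/112 ≈ 0.0089286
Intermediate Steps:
M = 10
Z(H) = 10 + H + H² (Z(H) = H + (H*H + 10) = H + (H² + 10) = H + (10 + H²) = 10 + H + H²)
1/(Z(29) - 768) = 1/((10 + 29 + 29²) - 768) = 1/((10 + 29 + 841) - 768) = 1/(880 - 768) = 1/112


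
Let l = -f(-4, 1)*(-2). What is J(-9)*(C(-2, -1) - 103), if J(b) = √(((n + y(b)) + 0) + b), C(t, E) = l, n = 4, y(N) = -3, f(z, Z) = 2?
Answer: -198*I*√2 ≈ -280.01*I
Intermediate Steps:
l = 4 (l = -1*2*(-2) = -2*(-2) = 4)
C(t, E) = 4
J(b) = √(1 + b) (J(b) = √(((4 - 3) + 0) + b) = √((1 + 0) + b) = √(1 + b))
J(-9)*(C(-2, -1) - 103) = √(1 - 9)*(4 - 103) = √(-8)*(-99) = (2*I*√2)*(-99) = -198*I*√2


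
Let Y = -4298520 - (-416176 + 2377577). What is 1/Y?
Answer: -1/6259921 ≈ -1.5975e-7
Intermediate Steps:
Y = -6259921 (Y = -4298520 - 1*1961401 = -4298520 - 1961401 = -6259921)
1/Y = 1/(-6259921) = -1/6259921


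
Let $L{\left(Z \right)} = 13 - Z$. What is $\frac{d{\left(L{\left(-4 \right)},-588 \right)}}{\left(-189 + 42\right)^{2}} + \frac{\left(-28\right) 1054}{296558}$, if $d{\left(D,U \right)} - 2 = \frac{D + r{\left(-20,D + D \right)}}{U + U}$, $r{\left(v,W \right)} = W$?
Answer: $- \frac{124880332375}{1256031077112} \approx -0.099425$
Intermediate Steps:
$d{\left(D,U \right)} = 2 + \frac{3 D}{2 U}$ ($d{\left(D,U \right)} = 2 + \frac{D + \left(D + D\right)}{U + U} = 2 + \frac{D + 2 D}{2 U} = 2 + 3 D \frac{1}{2 U} = 2 + \frac{3 D}{2 U}$)
$\frac{d{\left(L{\left(-4 \right)},-588 \right)}}{\left(-189 + 42\right)^{2}} + \frac{\left(-28\right) 1054}{296558} = \frac{2 + \frac{3 \left(13 - -4\right)}{2 \left(-588\right)}}{\left(-189 + 42\right)^{2}} + \frac{\left(-28\right) 1054}{296558} = \frac{2 + \frac{3}{2} \left(13 + 4\right) \left(- \frac{1}{588}\right)}{\left(-147\right)^{2}} - \frac{14756}{148279} = \frac{2 + \frac{3}{2} \cdot 17 \left(- \frac{1}{588}\right)}{21609} - \frac{14756}{148279} = \left(2 - \frac{17}{392}\right) \frac{1}{21609} - \frac{14756}{148279} = \frac{767}{392} \cdot \frac{1}{21609} - \frac{14756}{148279} = \frac{767}{8470728} - \frac{14756}{148279} = - \frac{124880332375}{1256031077112}$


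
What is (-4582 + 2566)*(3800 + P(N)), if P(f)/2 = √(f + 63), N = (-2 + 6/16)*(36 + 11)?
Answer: -7660800 - 1008*I*√214 ≈ -7.6608e+6 - 14746.0*I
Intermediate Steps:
N = -611/8 (N = (-2 + 6*(1/16))*47 = (-2 + 3/8)*47 = -13/8*47 = -611/8 ≈ -76.375)
P(f) = 2*√(63 + f) (P(f) = 2*√(f + 63) = 2*√(63 + f))
(-4582 + 2566)*(3800 + P(N)) = (-4582 + 2566)*(3800 + 2*√(63 - 611/8)) = -2016*(3800 + 2*√(-107/8)) = -2016*(3800 + 2*(I*√214/4)) = -2016*(3800 + I*√214/2) = -7660800 - 1008*I*√214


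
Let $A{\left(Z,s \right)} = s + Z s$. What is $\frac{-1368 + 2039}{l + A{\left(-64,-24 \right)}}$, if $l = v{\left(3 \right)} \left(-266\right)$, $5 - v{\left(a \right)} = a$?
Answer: $\frac{671}{980} \approx 0.68469$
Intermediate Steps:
$v{\left(a \right)} = 5 - a$
$l = -532$ ($l = \left(5 - 3\right) \left(-266\right) = 2 \left(-266\right) = -532$)
$\frac{-1368 + 2039}{l + A{\left(-64,-24 \right)}} = \frac{-1368 + 2039}{-532 - 24 \left(1 - 64\right)} = \frac{671}{-532 - -1512} = \frac{671}{-532 + 1512} = \frac{671}{980}$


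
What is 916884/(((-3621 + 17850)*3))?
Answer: 101876/4743 ≈ 21.479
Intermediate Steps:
916884/(((-3621 + 17850)*3)) = 916884/((14229*3)) = 916884/42687 = 916884*(1/42687) = 101876/4743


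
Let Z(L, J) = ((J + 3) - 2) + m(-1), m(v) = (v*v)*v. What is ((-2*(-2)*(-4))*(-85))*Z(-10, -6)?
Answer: -8160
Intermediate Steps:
m(v) = v**3 (m(v) = v**2*v = v**3)
Z(L, J) = J (Z(L, J) = ((J + 3) - 2) + (-1)**3 = ((3 + J) - 2) - 1 = (1 + J) - 1 = J)
((-2*(-2)*(-4))*(-85))*Z(-10, -6) = ((-2*(-2)*(-4))*(-85))*(-6) = ((4*(-4))*(-85))*(-6) = -16*(-85)*(-6) = 1360*(-6) = -8160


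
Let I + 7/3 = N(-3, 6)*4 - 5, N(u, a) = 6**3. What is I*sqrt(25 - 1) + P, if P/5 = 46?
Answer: 230 + 5140*sqrt(6)/3 ≈ 4426.8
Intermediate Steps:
P = 230 (P = 5*46 = 230)
N(u, a) = 216
I = 2570/3 (I = -7/3 + (216*4 - 5) = -7/3 + (864 - 5) = -7/3 + 859 = 2570/3 ≈ 856.67)
I*sqrt(25 - 1) + P = 2570*sqrt(25 - 1)/3 + 230 = 2570*sqrt(24)/3 + 230 = 2570*(2*sqrt(6))/3 + 230 = 5140*sqrt(6)/3 + 230 = 230 + 5140*sqrt(6)/3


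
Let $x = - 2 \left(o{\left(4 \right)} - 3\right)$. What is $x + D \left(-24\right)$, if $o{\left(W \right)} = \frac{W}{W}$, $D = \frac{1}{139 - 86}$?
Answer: $\frac{188}{53} \approx 3.5472$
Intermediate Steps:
$D = \frac{1}{53} \approx 0.018868$
$o{\left(W \right)} = 1$
$x = 4$ ($x = - 2 \left(1 - 3\right) = \left(-2\right) \left(-2\right) = 4$)
$x + D \left(-24\right) = 4 + \frac{1}{53} \left(-24\right) = 4 - \frac{24}{53} = \frac{188}{53}$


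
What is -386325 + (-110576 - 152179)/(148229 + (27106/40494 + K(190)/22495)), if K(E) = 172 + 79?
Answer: -26081745869132832600/67512136661417 ≈ -3.8633e+5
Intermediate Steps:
K(E) = 251
-386325 + (-110576 - 152179)/(148229 + (27106/40494 + K(190)/22495)) = -386325 + (-110576 - 152179)/(148229 + (27106/40494 + 251/22495)) = -386325 - 262755/(148229 + (27106*(1/40494) + 251*(1/22495))) = -386325 - 262755/(148229 + (13553/20247 + 251/22495)) = -386325 - 262755/(148229 + 309956732/455456265) = -386325 - 262755/67512136661417/455456265 = -386325 - 262755*455456265/67512136661417 = -386325 - 119673410910075/67512136661417 = -26081745869132832600/67512136661417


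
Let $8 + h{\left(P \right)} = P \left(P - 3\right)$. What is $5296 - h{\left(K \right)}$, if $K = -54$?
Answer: $2226$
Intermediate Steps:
$h{\left(P \right)} = -8 + P \left(-3 + P\right)$ ($h{\left(P \right)} = -8 + P \left(P - 3\right) = -8 + P \left(-3 + P\right)$)
$5296 - h{\left(K \right)} = 5296 - \left(-8 + \left(-54\right)^{2} - -162\right) = 5296 - \left(-8 + 2916 + 162\right) = 5296 - 3070 = 2226$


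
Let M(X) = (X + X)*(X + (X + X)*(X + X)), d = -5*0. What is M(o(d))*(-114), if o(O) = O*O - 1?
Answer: 684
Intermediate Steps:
d = 0
o(O) = -1 + O² (o(O) = O² - 1 = -1 + O²)
M(X) = 2*X*(X + 4*X²) (M(X) = (2*X)*(X + (2*X)*(2*X)) = (2*X)*(X + 4*X²) = 2*X*(X + 4*X²))
M(o(d))*(-114) = ((-1 + 0²)²*(2 + 8*(-1 + 0²)))*(-114) = ((-1 + 0)²*(2 + 8*(-1 + 0)))*(-114) = ((-1)²*(2 + 8*(-1)))*(-114) = (1*(2 - 8))*(-114) = (1*(-6))*(-114) = -6*(-114) = 684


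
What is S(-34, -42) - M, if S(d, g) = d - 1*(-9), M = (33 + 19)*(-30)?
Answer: 1535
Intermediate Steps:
M = -1560 (M = 52*(-30) = -1560)
S(d, g) = 9 + d (S(d, g) = d + 9 = 9 + d)
S(-34, -42) - M = (9 - 34) - 1*(-1560) = -25 + 1560 = 1535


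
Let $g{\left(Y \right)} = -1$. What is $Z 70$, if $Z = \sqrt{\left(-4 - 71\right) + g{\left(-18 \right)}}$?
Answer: $140 i \sqrt{19} \approx 610.25 i$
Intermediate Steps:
$Z = 2 i \sqrt{19}$ ($Z = \sqrt{\left(-4 - 71\right) - 1} = \sqrt{-75 - 1} = \sqrt{-76} = 2 i \sqrt{19} \approx 8.7178 i$)
$Z 70 = 2 i \sqrt{19} \cdot 70 = 140 i \sqrt{19}$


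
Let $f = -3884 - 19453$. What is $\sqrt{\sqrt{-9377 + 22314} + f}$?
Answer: $\sqrt{-23337 + \sqrt{12937}} \approx 152.39 i$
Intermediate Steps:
$f = -23337$ ($f = -3884 - 19453 = -23337$)
$\sqrt{\sqrt{-9377 + 22314} + f} = \sqrt{\sqrt{-9377 + 22314} - 23337} = \sqrt{\sqrt{12937} - 23337} = \sqrt{-23337 + \sqrt{12937}}$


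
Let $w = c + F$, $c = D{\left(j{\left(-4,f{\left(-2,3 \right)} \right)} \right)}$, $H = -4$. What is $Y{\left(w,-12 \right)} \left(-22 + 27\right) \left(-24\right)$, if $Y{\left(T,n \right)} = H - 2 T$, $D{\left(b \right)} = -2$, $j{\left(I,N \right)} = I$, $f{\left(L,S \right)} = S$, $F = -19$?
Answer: $-4560$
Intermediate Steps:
$c = -2$
$w = -21$ ($w = -2 - 19 = -21$)
$Y{\left(T,n \right)} = -4 - 2 T$
$Y{\left(w,-12 \right)} \left(-22 + 27\right) \left(-24\right) = \left(-4 - -42\right) \left(-22 + 27\right) \left(-24\right) = \left(-4 + 42\right) 5 \left(-24\right) = 38 \left(-120\right) = -4560$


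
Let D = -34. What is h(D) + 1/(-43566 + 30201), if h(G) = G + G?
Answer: -908821/13365 ≈ -68.000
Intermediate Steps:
h(G) = 2*G
h(D) + 1/(-43566 + 30201) = 2*(-34) + 1/(-43566 + 30201) = -68 + 1/(-13365) = -68 - 1/13365 = -908821/13365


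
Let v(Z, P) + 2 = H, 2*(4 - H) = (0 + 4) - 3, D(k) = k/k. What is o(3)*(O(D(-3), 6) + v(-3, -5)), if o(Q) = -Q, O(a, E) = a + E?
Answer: -51/2 ≈ -25.500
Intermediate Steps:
D(k) = 1
H = 7/2 (H = 4 - ((0 + 4) - 3)/2 = 4 - (4 - 3)/2 = 4 - ½*1 = 4 - ½ = 7/2 ≈ 3.5000)
v(Z, P) = 3/2 (v(Z, P) = -2 + 7/2 = 3/2)
O(a, E) = E + a
o(3)*(O(D(-3), 6) + v(-3, -5)) = (-1*3)*((6 + 1) + 3/2) = -3*(7 + 3/2) = -3*17/2 = -51/2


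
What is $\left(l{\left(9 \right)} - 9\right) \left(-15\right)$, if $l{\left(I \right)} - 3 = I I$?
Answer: $-1125$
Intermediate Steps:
$l{\left(I \right)} = 3 + I^{2}$ ($l{\left(I \right)} = 3 + I I = 3 + I^{2}$)
$\left(l{\left(9 \right)} - 9\right) \left(-15\right) = \left(\left(3 + 9^{2}\right) - 9\right) \left(-15\right) = \left(\left(3 + 81\right) - 9\right) \left(-15\right) = \left(84 - 9\right) \left(-15\right) = 75 \left(-15\right) = -1125$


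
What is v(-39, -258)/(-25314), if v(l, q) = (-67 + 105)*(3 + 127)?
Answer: -2470/12657 ≈ -0.19515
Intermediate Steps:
v(l, q) = 4940 (v(l, q) = 38*130 = 4940)
v(-39, -258)/(-25314) = 4940/(-25314) = 4940*(-1/25314) = -2470/12657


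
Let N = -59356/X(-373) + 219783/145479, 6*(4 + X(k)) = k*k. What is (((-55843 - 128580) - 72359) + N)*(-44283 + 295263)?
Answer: -86947531311435441108/1349123753 ≈ -6.4447e+10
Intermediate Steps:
X(k) = -4 + k**2/6 (X(k) = -4 + (k*k)/6 = -4 + k**2/6)
N = -7079131643/6745618765 (N = -59356/(-4 + (1/6)*(-373)**2) + 219783/145479 = -59356/(-4 + (1/6)*139129) + 219783*(1/145479) = -59356/(-4 + 139129/6) + 73261/48493 = -59356/139105/6 + 73261/48493 = -59356*6/139105 + 73261/48493 = -356136/139105 + 73261/48493 = -7079131643/6745618765 ≈ -1.0494)
(((-55843 - 128580) - 72359) + N)*(-44283 + 295263) = (((-55843 - 128580) - 72359) - 7079131643/6745618765)*(-44283 + 295263) = ((-184423 - 72359) - 7079131643/6745618765)*250980 = (-256782 - 7079131643/6745618765)*250980 = -1732160556845873/6745618765*250980 = -86947531311435441108/1349123753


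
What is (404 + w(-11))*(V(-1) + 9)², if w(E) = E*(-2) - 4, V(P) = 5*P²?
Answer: 82712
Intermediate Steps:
w(E) = -4 - 2*E (w(E) = -2*E - 4 = -4 - 2*E)
(404 + w(-11))*(V(-1) + 9)² = (404 + (-4 - 2*(-11)))*(5*(-1)² + 9)² = (404 + (-4 + 22))*(5*1 + 9)² = (404 + 18)*(5 + 9)² = 422*14² = 422*196 = 82712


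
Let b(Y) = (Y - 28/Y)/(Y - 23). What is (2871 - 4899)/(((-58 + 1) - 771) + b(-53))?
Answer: 2722928/1110801 ≈ 2.4513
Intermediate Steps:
b(Y) = (Y - 28/Y)/(-23 + Y)
(2871 - 4899)/(((-58 + 1) - 771) + b(-53)) = (2871 - 4899)/(((-58 + 1) - 771) + (-28 + (-53)**2)/((-53)*(-23 - 53))) = -2028/((-57 - 771) - 1/53*(-28 + 2809)/(-76)) = -2028/(-828 - 1/53*(-1/76)*2781) = -2028/(-828 + 2781/4028) = -2028/(-3332403/4028) = -2028*(-4028/3332403) = 2722928/1110801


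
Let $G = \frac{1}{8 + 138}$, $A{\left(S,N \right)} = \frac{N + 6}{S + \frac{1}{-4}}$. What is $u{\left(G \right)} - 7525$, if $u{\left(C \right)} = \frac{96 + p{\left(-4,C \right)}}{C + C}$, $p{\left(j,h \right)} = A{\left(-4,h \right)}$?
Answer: $- \frac{10543}{17} \approx -620.18$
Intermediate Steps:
$A{\left(S,N \right)} = \frac{6 + N}{- \frac{1}{4} + S}$ ($A{\left(S,N \right)} = \frac{6 + N}{S - \frac{1}{4}} = \frac{6 + N}{- \frac{1}{4} + S}$)
$p{\left(j,h \right)} = - \frac{24}{17} - \frac{4 h}{17}$ ($p{\left(j,h \right)} = \frac{4 \left(6 + h\right)}{-1 + 4 \left(-4\right)} = \frac{4 \left(6 + h\right)}{-1 - 16} = \frac{4 \left(6 + h\right)}{-17} = 4 \left(- \frac{1}{17}\right) \left(6 + h\right) = - \frac{24}{17} - \frac{4 h}{17}$)
$G = \frac{1}{146} \approx 0.0068493$
$u{\left(C \right)} = \frac{\frac{1608}{17} - \frac{4 C}{17}}{2 C}$ ($u{\left(C \right)} = \frac{96 - \left(\frac{24}{17} + \frac{4 C}{17}\right)}{C + C} = \frac{\frac{1608}{17} - \frac{4 C}{17}}{2 C}$)
$u{\left(G \right)} - 7525 = \frac{2 \frac{1}{\frac{1}{146}} \left(402 - \frac{1}{146}\right)}{17} - 7525 = \frac{2}{17} \cdot 146 \left(402 - \frac{1}{146}\right) - 7525 = \frac{2}{17} \cdot 146 \cdot \frac{58691}{146} - 7525 = \frac{117382}{17} - 7525 = - \frac{10543}{17}$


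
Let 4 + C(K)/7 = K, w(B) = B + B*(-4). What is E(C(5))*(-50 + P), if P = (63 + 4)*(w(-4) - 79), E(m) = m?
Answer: -31773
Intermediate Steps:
w(B) = -3*B (w(B) = B - 4*B = -3*B)
C(K) = -28 + 7*K
P = -4489 (P = (63 + 4)*(-3*(-4) - 79) = 67*(12 - 79) = 67*(-67) = -4489)
E(C(5))*(-50 + P) = (-28 + 7*5)*(-50 - 4489) = (-28 + 35)*(-4539) = 7*(-4539) = -31773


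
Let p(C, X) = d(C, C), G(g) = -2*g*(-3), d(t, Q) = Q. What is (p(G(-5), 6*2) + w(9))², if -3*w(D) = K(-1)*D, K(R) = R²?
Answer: 1089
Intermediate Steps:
G(g) = 6*g
p(C, X) = C
w(D) = -D/3 (w(D) = -(-1)²*D/3 = -D/3)
(p(G(-5), 6*2) + w(9))² = (6*(-5) - ⅓*9)² = (-30 - 3)² = (-33)² = 1089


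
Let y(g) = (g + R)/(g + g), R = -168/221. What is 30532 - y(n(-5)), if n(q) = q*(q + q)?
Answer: 337373159/11050 ≈ 30532.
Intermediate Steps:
R = -168/221 (R = -168*1/221 = -168/221 ≈ -0.76018)
n(q) = 2*q² (n(q) = q*(2*q) = 2*q²)
y(g) = (-168/221 + g)/(2*g) (y(g) = (g - 168/221)/(g + g) = (-168/221 + g)/((2*g)) = (-168/221 + g)*(1/(2*g)) = (-168/221 + g)/(2*g))
30532 - y(n(-5)) = 30532 - (-168 + 221*(2*(-5)²))/(442*(2*(-5)²)) = 30532 - (-168 + 221*(2*25))/(442*(2*25)) = 30532 - (-168 + 221*50)/(442*50) = 30532 - (-168 + 11050)/(442*50) = 30532 - 10882/(442*50) = 30532 - 1*5441/11050 = 30532 - 5441/11050 = 337373159/11050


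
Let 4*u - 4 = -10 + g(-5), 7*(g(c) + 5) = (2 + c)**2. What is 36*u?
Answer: -612/7 ≈ -87.429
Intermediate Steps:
g(c) = -5 + (2 + c)**2/7
u = -17/7 (u = 1 + (-10 + (-5 + (2 - 5)**2/7))/4 = 1 + (-10 + (-5 + (1/7)*(-3)**2))/4 = 1 + (-10 + (-5 + (1/7)*9))/4 = 1 + (-10 + (-5 + 9/7))/4 = 1 + (-10 - 26/7)/4 = 1 + (1/4)*(-96/7) = 1 - 24/7 = -17/7 ≈ -2.4286)
36*u = 36*(-17/7) = -612/7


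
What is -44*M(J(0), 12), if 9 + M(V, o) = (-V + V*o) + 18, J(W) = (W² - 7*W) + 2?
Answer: -1364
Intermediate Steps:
J(W) = 2 + W² - 7*W
M(V, o) = 9 - V + V*o (M(V, o) = -9 + ((-V + V*o) + 18) = -9 + (18 - V + V*o) = 9 - V + V*o)
-44*M(J(0), 12) = -44*(9 - (2 + 0² - 7*0) + (2 + 0² - 7*0)*12) = -44*(9 - (2 + 0 + 0) + (2 + 0 + 0)*12) = -44*(9 - 1*2 + 2*12) = -44*(9 - 2 + 24) = -44*31 = -1364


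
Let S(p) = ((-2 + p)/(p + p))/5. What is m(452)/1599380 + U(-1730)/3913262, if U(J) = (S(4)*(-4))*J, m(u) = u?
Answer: 290272488/782349122195 ≈ 0.00037103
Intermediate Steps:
S(p) = (-2 + p)/(10*p) (S(p) = ((-2 + p)/((2*p)))*(⅕) = ((-2 + p)*(1/(2*p)))*(⅕) = ((-2 + p)/(2*p))*(⅕) = (-2 + p)/(10*p))
U(J) = -J/5 (U(J) = (((⅒)*(-2 + 4)/4)*(-4))*J = (((⅒)*(¼)*2)*(-4))*J = ((1/20)*(-4))*J = -J/5)
m(452)/1599380 + U(-1730)/3913262 = 452/1599380 - ⅕*(-1730)/3913262 = 452*(1/1599380) + 346*(1/3913262) = 113/399845 + 173/1956631 = 290272488/782349122195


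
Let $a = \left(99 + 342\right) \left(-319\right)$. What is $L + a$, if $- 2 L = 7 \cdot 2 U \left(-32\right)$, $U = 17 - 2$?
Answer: $-137319$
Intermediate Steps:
$U = 15$ ($U = 17 - 2 = 15$)
$a = -140679$ ($a = 441 \left(-319\right) = -140679$)
$L = 3360$ ($L = - \frac{7 \cdot 2 \cdot 15 \left(-32\right)}{2} = - \frac{14 \cdot 15 \left(-32\right)}{2} = - \frac{210 \left(-32\right)}{2} = \left(- \frac{1}{2}\right) \left(-6720\right) = 3360$)
$L + a = 3360 - 140679 = -137319$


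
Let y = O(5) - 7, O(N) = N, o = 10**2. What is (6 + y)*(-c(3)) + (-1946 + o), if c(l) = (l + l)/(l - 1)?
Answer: -1858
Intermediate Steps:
o = 100
c(l) = 2*l/(-1 + l) (c(l) = (2*l)/(-1 + l) = 2*l/(-1 + l))
y = -2 (y = 5 - 7 = -2)
(6 + y)*(-c(3)) + (-1946 + o) = (6 - 2)*(-2*3/(-1 + 3)) + (-1946 + 100) = 4*(-2*3/2) - 1846 = 4*(-1*3) - 1846 = 4*(-3) - 1846 = -12 - 1846 = -1858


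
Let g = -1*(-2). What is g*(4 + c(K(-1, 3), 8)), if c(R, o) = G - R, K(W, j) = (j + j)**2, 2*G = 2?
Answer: -62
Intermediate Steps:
G = 1 (G = (1/2)*2 = 1)
g = 2
K(W, j) = 4*j**2 (K(W, j) = (2*j)**2 = 4*j**2)
c(R, o) = 1 - R
g*(4 + c(K(-1, 3), 8)) = 2*(4 + (1 - 4*3**2)) = 2*(4 + (1 - 4*9)) = 2*(4 + (1 - 1*36)) = 2*(4 + (1 - 36)) = 2*(4 - 35) = 2*(-31) = -62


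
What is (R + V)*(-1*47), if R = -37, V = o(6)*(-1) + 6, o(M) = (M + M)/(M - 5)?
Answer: 2021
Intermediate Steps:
o(M) = 2*M/(-5 + M) (o(M) = (2*M)/(-5 + M) = 2*M/(-5 + M))
V = -6 (V = (2*6/(-5 + 6))*(-1) + 6 = (2*6/1)*(-1) + 6 = (2*6*1)*(-1) + 6 = 12*(-1) + 6 = -12 + 6 = -6)
(R + V)*(-1*47) = (-37 - 6)*(-1*47) = -43*(-47) = 2021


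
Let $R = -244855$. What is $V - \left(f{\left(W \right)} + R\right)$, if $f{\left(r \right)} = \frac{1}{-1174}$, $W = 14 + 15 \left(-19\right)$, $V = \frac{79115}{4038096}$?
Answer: $\frac{580395122158513}{2370362352} \approx 2.4486 \cdot 10^{5}$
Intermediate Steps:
$V = \frac{79115}{4038096}$ ($V = 79115 \cdot \frac{1}{4038096} = \frac{79115}{4038096} \approx 0.019592$)
$W = -271$ ($W = 14 - 285 = -271$)
$f{\left(r \right)} = - \frac{1}{1174}$
$V - \left(f{\left(W \right)} + R\right) = \frac{79115}{4038096} - \left(- \frac{1}{1174} - 244855\right) = \frac{79115}{4038096} - - \frac{287459771}{1174} = \frac{79115}{4038096} + \frac{287459771}{1174} = \frac{580395122158513}{2370362352}$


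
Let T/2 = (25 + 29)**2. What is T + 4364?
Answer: 10196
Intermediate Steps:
T = 5832 (T = 2*(25 + 29)**2 = 2*54**2 = 2*2916 = 5832)
T + 4364 = 5832 + 4364 = 10196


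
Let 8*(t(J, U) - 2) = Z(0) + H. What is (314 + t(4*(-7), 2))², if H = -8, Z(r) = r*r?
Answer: 99225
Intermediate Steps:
Z(r) = r²
t(J, U) = 1 (t(J, U) = 2 + (0² - 8)/8 = 2 + (0 - 8)/8 = 2 + (⅛)*(-8) = 2 - 1 = 1)
(314 + t(4*(-7), 2))² = (314 + 1)² = 315² = 99225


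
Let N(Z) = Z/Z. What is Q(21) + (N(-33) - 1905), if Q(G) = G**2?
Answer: -1463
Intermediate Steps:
N(Z) = 1
Q(21) + (N(-33) - 1905) = 21**2 + (1 - 1905) = 441 - 1904 = -1463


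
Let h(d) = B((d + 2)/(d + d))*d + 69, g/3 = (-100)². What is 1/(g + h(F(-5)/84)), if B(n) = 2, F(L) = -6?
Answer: 7/210482 ≈ 3.3257e-5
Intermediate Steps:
g = 30000 (g = 3*(-100)² = 3*10000 = 30000)
h(d) = 69 + 2*d (h(d) = 2*d + 69 = 69 + 2*d)
1/(g + h(F(-5)/84)) = 1/(30000 + (69 + 2*(-6/84))) = 1/(30000 + (69 + 2*(-6*1/84))) = 1/(30000 + (69 + 2*(-1/14))) = 1/(30000 + (69 - ⅐)) = 1/(30000 + 482/7) = 1/(210482/7) = 7/210482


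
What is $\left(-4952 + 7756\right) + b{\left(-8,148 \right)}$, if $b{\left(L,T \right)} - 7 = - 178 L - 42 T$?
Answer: $-1981$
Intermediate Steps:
$b{\left(L,T \right)} = 7 - 178 L - 42 T$ ($b{\left(L,T \right)} = 7 - \left(42 T + 178 L\right) = 7 - 178 L - 42 T$)
$\left(-4952 + 7756\right) + b{\left(-8,148 \right)} = \left(-4952 + 7756\right) - 4785 = 2804 + \left(7 + 1424 - 6216\right) = 2804 - 4785 = -1981$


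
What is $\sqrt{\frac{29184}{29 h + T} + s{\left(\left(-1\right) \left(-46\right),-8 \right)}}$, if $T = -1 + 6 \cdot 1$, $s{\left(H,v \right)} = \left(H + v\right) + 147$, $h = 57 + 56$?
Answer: $\frac{\sqrt{58014273}}{547} \approx 13.925$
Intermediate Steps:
$h = 113$
$s{\left(H,v \right)} = 147 + H + v$
$T = 5$ ($T = -1 + 6 = 5$)
$\sqrt{\frac{29184}{29 h + T} + s{\left(\left(-1\right) \left(-46\right),-8 \right)}} = \sqrt{\frac{29184}{29 \cdot 113 + 5} - -185} = \sqrt{\frac{29184}{3277 + 5} + \left(147 + 46 - 8\right)} = \sqrt{\frac{29184}{3282} + 185} = \sqrt{29184 \cdot \frac{1}{3282} + 185} = \sqrt{\frac{4864}{547} + 185} = \sqrt{\frac{106059}{547}} = \frac{\sqrt{58014273}}{547}$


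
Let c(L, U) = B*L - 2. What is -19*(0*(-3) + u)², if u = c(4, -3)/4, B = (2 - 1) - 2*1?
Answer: -171/4 ≈ -42.750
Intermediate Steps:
B = -1 (B = 1 - 2 = -1)
c(L, U) = -2 - L (c(L, U) = -L - 2 = -2 - L)
u = -3/2 (u = (-2 - 1*4)/4 = (-2 - 4)*(¼) = -6*¼ = -3/2 ≈ -1.5000)
-19*(0*(-3) + u)² = -19*(0*(-3) - 3/2)² = -19*(0 - 3/2)² = -19*(-3/2)² = -19*9/4 = -171/4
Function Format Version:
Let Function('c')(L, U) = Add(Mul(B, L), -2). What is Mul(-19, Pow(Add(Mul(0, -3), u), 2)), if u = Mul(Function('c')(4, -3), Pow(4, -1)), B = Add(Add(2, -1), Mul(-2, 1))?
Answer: Rational(-171, 4) ≈ -42.750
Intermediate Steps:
B = -1 (B = Add(1, -2) = -1)
Function('c')(L, U) = Add(-2, Mul(-1, L)) (Function('c')(L, U) = Add(Mul(-1, L), -2) = Add(-2, Mul(-1, L)))
u = Rational(-3, 2) (u = Mul(Add(-2, Mul(-1, 4)), Pow(4, -1)) = Mul(Add(-2, -4), Rational(1, 4)) = Mul(-6, Rational(1, 4)) = Rational(-3, 2) ≈ -1.5000)
Mul(-19, Pow(Add(Mul(0, -3), u), 2)) = Mul(-19, Pow(Add(Mul(0, -3), Rational(-3, 2)), 2)) = Mul(-19, Pow(Add(0, Rational(-3, 2)), 2)) = Mul(-19, Pow(Rational(-3, 2), 2)) = Mul(-19, Rational(9, 4)) = Rational(-171, 4)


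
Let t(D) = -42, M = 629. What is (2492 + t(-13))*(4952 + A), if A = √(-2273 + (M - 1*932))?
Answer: 12132400 + 9800*I*√161 ≈ 1.2132e+7 + 1.2435e+5*I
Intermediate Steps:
A = 4*I*√161 (A = √(-2273 + (629 - 1*932)) = √(-2273 + (629 - 932)) = √(-2273 - 303) = √(-2576) = 4*I*√161 ≈ 50.754*I)
(2492 + t(-13))*(4952 + A) = (2492 - 42)*(4952 + 4*I*√161) = 2450*(4952 + 4*I*√161) = 12132400 + 9800*I*√161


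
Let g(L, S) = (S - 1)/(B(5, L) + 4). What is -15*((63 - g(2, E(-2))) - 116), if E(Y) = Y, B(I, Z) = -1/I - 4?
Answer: 1020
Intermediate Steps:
B(I, Z) = -4 - 1/I
g(L, S) = 5 - 5*S (g(L, S) = (S - 1)/((-4 - 1/5) + 4) = (-1 + S)/((-4 - 1*⅕) + 4) = (-1 + S)/((-4 - ⅕) + 4) = (-1 + S)/(-21/5 + 4) = (-1 + S)/(-⅕) = (-1 + S)*(-5) = 5 - 5*S)
-15*((63 - g(2, E(-2))) - 116) = -15*((63 - (5 - 5*(-2))) - 116) = -15*((63 - (5 + 10)) - 116) = -15*((63 - 1*15) - 116) = -15*((63 - 15) - 116) = -15*(48 - 116) = -15*(-68) = 1020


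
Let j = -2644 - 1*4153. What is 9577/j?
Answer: -9577/6797 ≈ -1.4090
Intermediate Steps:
j = -6797 (j = -2644 - 4153 = -6797)
9577/j = 9577/(-6797) = 9577*(-1/6797) = -9577/6797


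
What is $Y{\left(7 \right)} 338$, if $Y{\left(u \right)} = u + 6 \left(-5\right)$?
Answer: $-7774$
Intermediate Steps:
$Y{\left(u \right)} = -30 + u$ ($Y{\left(u \right)} = u - 30 = -30 + u$)
$Y{\left(7 \right)} 338 = \left(-30 + 7\right) 338 = \left(-23\right) 338 = -7774$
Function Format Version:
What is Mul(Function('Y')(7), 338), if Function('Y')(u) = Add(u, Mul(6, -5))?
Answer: -7774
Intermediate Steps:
Function('Y')(u) = Add(-30, u) (Function('Y')(u) = Add(u, -30) = Add(-30, u))
Mul(Function('Y')(7), 338) = Mul(Add(-30, 7), 338) = Mul(-23, 338) = -7774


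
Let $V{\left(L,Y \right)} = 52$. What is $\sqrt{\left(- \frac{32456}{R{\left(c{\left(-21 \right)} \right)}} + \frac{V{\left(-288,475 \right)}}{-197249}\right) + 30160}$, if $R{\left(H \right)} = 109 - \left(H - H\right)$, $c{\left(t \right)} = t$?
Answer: $\frac{2 \sqrt{20420119371229293}}{1653857} \approx 172.81$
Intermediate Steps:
$R{\left(H \right)} = 109$ ($R{\left(H \right)} = 109 - 0 = 109 + 0 = 109$)
$\sqrt{\left(- \frac{32456}{R{\left(c{\left(-21 \right)} \right)}} + \frac{V{\left(-288,475 \right)}}{-197249}\right) + 30160} = \sqrt{\left(- \frac{32456}{109} + \frac{52}{-197249}\right) + 30160} = \sqrt{\left(\left(-32456\right) \frac{1}{109} + 52 \left(- \frac{1}{197249}\right)\right) + 30160} = \sqrt{\left(- \frac{32456}{109} - \frac{4}{15173}\right) + 30160} = \sqrt{- \frac{492455324}{1653857} + 30160} = \sqrt{\frac{49387871796}{1653857}} = \frac{2 \sqrt{20420119371229293}}{1653857}$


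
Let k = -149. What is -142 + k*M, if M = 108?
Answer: -16234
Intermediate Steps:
-142 + k*M = -142 - 149*108 = -142 - 16092 = -16234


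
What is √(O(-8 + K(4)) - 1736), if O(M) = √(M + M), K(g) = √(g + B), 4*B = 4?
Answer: √(-1736 + √2*√(-8 + √5)) ≈ 0.0407 + 41.665*I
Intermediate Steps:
B = 1 (B = (¼)*4 = 1)
K(g) = √(1 + g) (K(g) = √(g + 1) = √(1 + g))
O(M) = √2*√M (O(M) = √(2*M) = √2*√M)
√(O(-8 + K(4)) - 1736) = √(√2*√(-8 + √(1 + 4)) - 1736) = √(√2*√(-8 + √5) - 1736) = √(-1736 + √2*√(-8 + √5))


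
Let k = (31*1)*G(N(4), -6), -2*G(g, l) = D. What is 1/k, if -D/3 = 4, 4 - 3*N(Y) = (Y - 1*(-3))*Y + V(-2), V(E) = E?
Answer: 1/186 ≈ 0.0053763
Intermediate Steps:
N(Y) = 2 - Y*(3 + Y)/3 (N(Y) = 4/3 - ((Y - 1*(-3))*Y - 2)/3 = 4/3 - ((Y + 3)*Y - 2)/3 = 4/3 - ((3 + Y)*Y - 2)/3 = 4/3 - (Y*(3 + Y) - 2)/3 = 4/3 - (-2 + Y*(3 + Y))/3 = 4/3 + (⅔ - Y*(3 + Y)/3) = 2 - Y*(3 + Y)/3)
D = -12 (D = -3*4 = -12)
G(g, l) = 6 (G(g, l) = -½*(-12) = 6)
k = 186 (k = (31*1)*6 = 31*6 = 186)
1/k = 1/186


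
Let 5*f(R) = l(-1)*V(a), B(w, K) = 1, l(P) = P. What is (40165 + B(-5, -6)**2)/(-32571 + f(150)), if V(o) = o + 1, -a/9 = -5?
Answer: -200830/162901 ≈ -1.2328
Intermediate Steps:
a = 45 (a = -9*(-5) = 45)
V(o) = 1 + o
f(R) = -46/5 (f(R) = (-(1 + 45))/5 = (-1*46)/5 = (1/5)*(-46) = -46/5)
(40165 + B(-5, -6)**2)/(-32571 + f(150)) = (40165 + 1**2)/(-32571 - 46/5) = (40165 + 1)/(-162901/5) = 40166*(-5/162901) = -200830/162901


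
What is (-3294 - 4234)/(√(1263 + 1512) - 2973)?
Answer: 3730124/1472659 + 18820*√111/4417977 ≈ 2.5778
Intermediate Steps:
(-3294 - 4234)/(√(1263 + 1512) - 2973) = -7528/(√2775 - 2973) = -7528/(5*√111 - 2973) = -7528/(-2973 + 5*√111)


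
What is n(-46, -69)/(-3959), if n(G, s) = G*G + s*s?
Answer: -6877/3959 ≈ -1.7371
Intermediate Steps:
n(G, s) = G**2 + s**2
n(-46, -69)/(-3959) = ((-46)**2 + (-69)**2)/(-3959) = (2116 + 4761)*(-1/3959) = 6877*(-1/3959) = -6877/3959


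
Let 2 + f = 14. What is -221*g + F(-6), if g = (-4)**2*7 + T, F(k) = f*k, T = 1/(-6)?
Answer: -148723/6 ≈ -24787.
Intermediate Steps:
f = 12 (f = -2 + 14 = 12)
T = -1/6 ≈ -0.16667
F(k) = 12*k
g = 671/6 (g = (-4)**2*7 - 1/6 = 16*7 - 1/6 = 112 - 1/6 = 671/6 ≈ 111.83)
-221*g + F(-6) = -221*671/6 + 12*(-6) = -148291/6 - 72 = -148723/6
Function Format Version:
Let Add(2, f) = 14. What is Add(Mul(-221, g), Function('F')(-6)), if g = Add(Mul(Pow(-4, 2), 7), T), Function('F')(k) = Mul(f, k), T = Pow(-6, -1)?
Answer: Rational(-148723, 6) ≈ -24787.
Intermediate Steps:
f = 12 (f = Add(-2, 14) = 12)
T = Rational(-1, 6) ≈ -0.16667
Function('F')(k) = Mul(12, k)
g = Rational(671, 6) (g = Add(Mul(Pow(-4, 2), 7), Rational(-1, 6)) = Add(Mul(16, 7), Rational(-1, 6)) = Add(112, Rational(-1, 6)) = Rational(671, 6) ≈ 111.83)
Add(Mul(-221, g), Function('F')(-6)) = Add(Mul(-221, Rational(671, 6)), Mul(12, -6)) = Add(Rational(-148291, 6), -72) = Rational(-148723, 6)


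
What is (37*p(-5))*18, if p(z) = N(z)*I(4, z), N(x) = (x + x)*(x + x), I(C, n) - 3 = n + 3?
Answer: 66600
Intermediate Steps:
I(C, n) = 6 + n (I(C, n) = 3 + (n + 3) = 3 + (3 + n) = 6 + n)
N(x) = 4*x**2 (N(x) = (2*x)*(2*x) = 4*x**2)
p(z) = 4*z**2*(6 + z) (p(z) = (4*z**2)*(6 + z) = 4*z**2*(6 + z))
(37*p(-5))*18 = (37*(4*(-5)**2*(6 - 5)))*18 = (37*(4*25*1))*18 = (37*100)*18 = 3700*18 = 66600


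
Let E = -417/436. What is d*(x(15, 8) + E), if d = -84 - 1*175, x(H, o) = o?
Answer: -795389/436 ≈ -1824.3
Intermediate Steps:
d = -259 (d = -84 - 175 = -259)
E = -417/436 (E = -417*1/436 = -417/436 ≈ -0.95642)
d*(x(15, 8) + E) = -259*(8 - 417/436) = -259*3071/436 = -795389/436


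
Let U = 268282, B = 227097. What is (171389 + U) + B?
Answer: 666768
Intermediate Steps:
(171389 + U) + B = (171389 + 268282) + 227097 = 439671 + 227097 = 666768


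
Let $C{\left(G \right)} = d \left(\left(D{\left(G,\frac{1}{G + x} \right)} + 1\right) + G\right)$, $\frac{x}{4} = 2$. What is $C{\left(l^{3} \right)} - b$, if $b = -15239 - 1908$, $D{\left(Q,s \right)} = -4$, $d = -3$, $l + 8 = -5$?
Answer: $23747$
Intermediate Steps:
$l = -13$ ($l = -8 - 5 = -13$)
$x = 8$ ($x = 4 \cdot 2 = 8$)
$C{\left(G \right)} = 9 - 3 G$ ($C{\left(G \right)} = - 3 \left(\left(-4 + 1\right) + G\right) = - 3 \left(-3 + G\right) = 9 - 3 G$)
$b = -17147$
$C{\left(l^{3} \right)} - b = \left(9 - 3 \left(-13\right)^{3}\right) - -17147 = \left(9 - -6591\right) + 17147 = \left(9 + 6591\right) + 17147 = 6600 + 17147 = 23747$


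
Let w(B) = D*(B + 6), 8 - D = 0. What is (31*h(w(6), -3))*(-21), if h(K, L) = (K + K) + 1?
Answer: -125643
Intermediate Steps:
D = 8 (D = 8 - 1*0 = 8 + 0 = 8)
w(B) = 48 + 8*B (w(B) = 8*(B + 6) = 8*(6 + B) = 48 + 8*B)
h(K, L) = 1 + 2*K (h(K, L) = 2*K + 1 = 1 + 2*K)
(31*h(w(6), -3))*(-21) = (31*(1 + 2*(48 + 8*6)))*(-21) = (31*(1 + 2*(48 + 48)))*(-21) = (31*(1 + 2*96))*(-21) = (31*(1 + 192))*(-21) = (31*193)*(-21) = 5983*(-21) = -125643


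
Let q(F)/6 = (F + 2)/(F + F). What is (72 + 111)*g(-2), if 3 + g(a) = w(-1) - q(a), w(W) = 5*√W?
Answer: -549 + 915*I ≈ -549.0 + 915.0*I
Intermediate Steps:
q(F) = 3*(2 + F)/F (q(F) = 6*((F + 2)/(F + F)) = 6*((2 + F)/((2*F))) = 6*((2 + F)*(1/(2*F))) = 6*((2 + F)/(2*F)) = 3*(2 + F)/F)
g(a) = -6 - 6/a + 5*I (g(a) = -3 + (5*√(-1) - (3 + 6/a)) = -3 + (5*I + (-3 - 6/a)) = -3 + (-3 - 6/a + 5*I) = -6 - 6/a + 5*I)
(72 + 111)*g(-2) = (72 + 111)*(-6 - 6/(-2) + 5*I) = 183*(-6 - 6*(-½) + 5*I) = 183*(-6 + 3 + 5*I) = 183*(-3 + 5*I) = -549 + 915*I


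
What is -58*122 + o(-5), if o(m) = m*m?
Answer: -7051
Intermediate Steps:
o(m) = m²
-58*122 + o(-5) = -58*122 + (-5)² = -7076 + 25 = -7051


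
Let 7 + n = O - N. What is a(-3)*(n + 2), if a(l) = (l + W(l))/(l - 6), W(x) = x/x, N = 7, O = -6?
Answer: -4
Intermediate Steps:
W(x) = 1
n = -20 (n = -7 + (-6 - 1*7) = -7 + (-6 - 7) = -7 - 13 = -20)
a(l) = (1 + l)/(-6 + l) (a(l) = (l + 1)/(l - 6) = (1 + l)/(-6 + l))
a(-3)*(n + 2) = ((1 - 3)/(-6 - 3))*(-20 + 2) = (-2/(-9))*(-18) = -⅑*(-2)*(-18) = (2/9)*(-18) = -4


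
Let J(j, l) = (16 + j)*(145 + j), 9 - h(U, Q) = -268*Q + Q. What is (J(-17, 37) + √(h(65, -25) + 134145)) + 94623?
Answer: 94495 + √127479 ≈ 94852.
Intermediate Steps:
h(U, Q) = 9 + 267*Q (h(U, Q) = 9 - (-268*Q + Q) = 9 - (-267)*Q = 9 + 267*Q)
(J(-17, 37) + √(h(65, -25) + 134145)) + 94623 = ((2320 + (-17)² + 161*(-17)) + √((9 + 267*(-25)) + 134145)) + 94623 = ((2320 + 289 - 2737) + √((9 - 6675) + 134145)) + 94623 = (-128 + √(-6666 + 134145)) + 94623 = (-128 + √127479) + 94623 = 94495 + √127479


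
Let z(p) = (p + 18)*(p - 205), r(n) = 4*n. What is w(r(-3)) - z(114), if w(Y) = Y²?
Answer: 12156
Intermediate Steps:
z(p) = (-205 + p)*(18 + p) (z(p) = (18 + p)*(-205 + p) = (-205 + p)*(18 + p))
w(r(-3)) - z(114) = (4*(-3))² - (-3690 + 114² - 187*114) = (-12)² - (-3690 + 12996 - 21318) = 144 - 1*(-12012) = 144 + 12012 = 12156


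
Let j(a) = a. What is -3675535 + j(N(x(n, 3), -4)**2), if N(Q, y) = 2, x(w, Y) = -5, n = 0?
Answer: -3675531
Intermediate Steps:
-3675535 + j(N(x(n, 3), -4)**2) = -3675535 + 2**2 = -3675535 + 4 = -3675531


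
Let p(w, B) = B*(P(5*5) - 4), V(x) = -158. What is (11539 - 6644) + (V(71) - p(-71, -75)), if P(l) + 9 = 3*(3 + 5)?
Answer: 5562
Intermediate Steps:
P(l) = 15 (P(l) = -9 + 3*(3 + 5) = -9 + 3*8 = -9 + 24 = 15)
p(w, B) = 11*B (p(w, B) = B*(15 - 4) = B*11 = 11*B)
(11539 - 6644) + (V(71) - p(-71, -75)) = (11539 - 6644) + (-158 - 11*(-75)) = 4895 + (-158 - 1*(-825)) = 4895 + (-158 + 825) = 4895 + 667 = 5562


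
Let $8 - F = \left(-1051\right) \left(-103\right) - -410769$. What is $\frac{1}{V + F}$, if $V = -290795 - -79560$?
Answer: $- \frac{1}{730249} \approx -1.3694 \cdot 10^{-6}$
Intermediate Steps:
$F = -519014$ ($F = 8 - \left(\left(-1051\right) \left(-103\right) - -410769\right) = 8 - \left(108253 + 410769\right) = 8 - 519022 = -519014$)
$V = -211235$ ($V = -290795 + 79560 = -211235$)
$\frac{1}{V + F} = \frac{1}{-211235 - 519014} = \frac{1}{-730249} = - \frac{1}{730249}$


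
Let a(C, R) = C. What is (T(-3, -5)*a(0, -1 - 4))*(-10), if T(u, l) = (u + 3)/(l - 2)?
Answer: 0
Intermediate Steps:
T(u, l) = (3 + u)/(-2 + l)
(T(-3, -5)*a(0, -1 - 4))*(-10) = (((3 - 3)/(-2 - 5))*0)*(-10) = ((0/(-7))*0)*(-10) = (-⅐*0*0)*(-10) = (0*0)*(-10) = 0*(-10) = 0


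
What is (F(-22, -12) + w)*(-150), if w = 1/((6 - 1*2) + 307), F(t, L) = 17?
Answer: -793200/311 ≈ -2550.5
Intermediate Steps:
w = 1/311 (w = 1/((6 - 2) + 307) = 1/(4 + 307) = 1/311 ≈ 0.0032154)
(F(-22, -12) + w)*(-150) = (17 + 1/311)*(-150) = (5288/311)*(-150) = -793200/311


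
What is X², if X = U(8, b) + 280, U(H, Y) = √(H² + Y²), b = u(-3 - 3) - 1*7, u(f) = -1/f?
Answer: (1680 + √3985)²/36 ≈ 84403.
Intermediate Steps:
b = -41/6 (b = -1/(-3 - 3) - 1*7 = -1/(-6) - 7 = -1*(-⅙) - 7 = ⅙ - 7 = -41/6 ≈ -6.8333)
X = 280 + √3985/6 (X = √(8² + (-41/6)²) + 280 = √(64 + 1681/36) + 280 = √(3985/36) + 280 = √3985/6 + 280 = 280 + √3985/6 ≈ 290.52)
X² = (280 + √3985/6)²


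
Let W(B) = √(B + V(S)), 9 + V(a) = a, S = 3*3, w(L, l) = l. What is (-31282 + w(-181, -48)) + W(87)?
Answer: -31330 + √87 ≈ -31321.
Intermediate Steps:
S = 9
V(a) = -9 + a
W(B) = √B (W(B) = √(B + (-9 + 9)) = √(B + 0) = √B)
(-31282 + w(-181, -48)) + W(87) = (-31282 - 48) + √87 = -31330 + √87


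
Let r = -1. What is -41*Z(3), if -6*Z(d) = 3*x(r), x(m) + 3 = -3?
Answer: -123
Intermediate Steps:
x(m) = -6 (x(m) = -3 - 3 = -6)
Z(d) = 3 (Z(d) = -(-6)/2 = -1/6*(-18) = 3)
-41*Z(3) = -41*3 = -123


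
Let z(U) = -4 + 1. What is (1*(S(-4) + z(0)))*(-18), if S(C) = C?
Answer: 126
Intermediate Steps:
z(U) = -3
(1*(S(-4) + z(0)))*(-18) = (1*(-4 - 3))*(-18) = (1*(-7))*(-18) = -7*(-18) = 126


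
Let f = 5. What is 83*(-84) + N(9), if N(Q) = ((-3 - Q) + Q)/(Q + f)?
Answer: -97611/14 ≈ -6972.2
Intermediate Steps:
N(Q) = -3/(5 + Q) (N(Q) = ((-3 - Q) + Q)/(Q + 5) = -3/(5 + Q))
83*(-84) + N(9) = 83*(-84) - 3/(5 + 9) = -6972 - 3/14 = -97611/14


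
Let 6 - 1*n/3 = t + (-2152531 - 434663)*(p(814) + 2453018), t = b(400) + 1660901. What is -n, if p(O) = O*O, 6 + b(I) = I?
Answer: -24182088557481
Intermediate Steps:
b(I) = -6 + I
p(O) = O²
t = 1661295 (t = (-6 + 400) + 1660901 = 394 + 1660901 = 1661295)
n = 24182088557481 (n = 18 - 3*(1661295 + (-2152531 - 434663)*(814² + 2453018)) = 18 - 3*(1661295 - 2587194*(662596 + 2453018)) = 18 - 3*(1661295 - 2587194*3115614) = 18 - 3*(1661295 - 8060697847116) = 18 - 3*(-8060696185821) = 18 + 24182088557463 = 24182088557481)
-n = -1*24182088557481 = -24182088557481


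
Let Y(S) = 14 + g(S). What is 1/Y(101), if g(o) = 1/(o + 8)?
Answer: 109/1527 ≈ 0.071382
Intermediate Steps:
g(o) = 1/(8 + o)
Y(S) = 14 + 1/(8 + S)
1/Y(101) = 1/((113 + 14*101)/(8 + 101)) = 1/((113 + 1414)/109) = 1/((1/109)*1527) = 1/(1527/109) = 109/1527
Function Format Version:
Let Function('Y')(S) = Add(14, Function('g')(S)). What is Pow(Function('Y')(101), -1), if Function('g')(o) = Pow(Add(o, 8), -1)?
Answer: Rational(109, 1527) ≈ 0.071382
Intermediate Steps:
Function('g')(o) = Pow(Add(8, o), -1)
Function('Y')(S) = Add(14, Pow(Add(8, S), -1))
Pow(Function('Y')(101), -1) = Pow(Mul(Pow(Add(8, 101), -1), Add(113, Mul(14, 101))), -1) = Pow(Mul(Pow(109, -1), Add(113, 1414)), -1) = Pow(Mul(Rational(1, 109), 1527), -1) = Pow(Rational(1527, 109), -1) = Rational(109, 1527)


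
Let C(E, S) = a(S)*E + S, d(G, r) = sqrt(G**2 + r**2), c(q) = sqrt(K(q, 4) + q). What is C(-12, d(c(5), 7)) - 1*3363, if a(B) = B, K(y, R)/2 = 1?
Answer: -3363 - 22*sqrt(14) ≈ -3445.3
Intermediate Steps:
K(y, R) = 2 (K(y, R) = 2*1 = 2)
c(q) = sqrt(2 + q)
C(E, S) = S + E*S (C(E, S) = S*E + S = E*S + S = S + E*S)
C(-12, d(c(5), 7)) - 1*3363 = sqrt((sqrt(2 + 5))**2 + 7**2)*(1 - 12) - 1*3363 = sqrt((sqrt(7))**2 + 49)*(-11) - 3363 = sqrt(7 + 49)*(-11) - 3363 = sqrt(56)*(-11) - 3363 = (2*sqrt(14))*(-11) - 3363 = -22*sqrt(14) - 3363 = -3363 - 22*sqrt(14)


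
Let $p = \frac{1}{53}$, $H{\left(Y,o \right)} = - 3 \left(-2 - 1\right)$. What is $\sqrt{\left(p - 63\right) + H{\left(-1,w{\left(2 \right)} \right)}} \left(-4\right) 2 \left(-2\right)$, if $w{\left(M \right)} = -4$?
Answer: $\frac{16 i \sqrt{151633}}{53} \approx 117.55 i$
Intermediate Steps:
$H{\left(Y,o \right)} = 9$ ($H{\left(Y,o \right)} = \left(-3\right) \left(-3\right) = 9$)
$p = \frac{1}{53} \approx 0.018868$
$\sqrt{\left(p - 63\right) + H{\left(-1,w{\left(2 \right)} \right)}} \left(-4\right) 2 \left(-2\right) = \sqrt{\left(\frac{1}{53} - 63\right) + 9} \left(-4\right) 2 \left(-2\right) = \sqrt{\left(\frac{1}{53} - 63\right) + 9} \left(\left(-8\right) \left(-2\right)\right) = \sqrt{- \frac{3338}{53} + 9} \cdot 16 = \sqrt{- \frac{2861}{53}} \cdot 16 = \frac{i \sqrt{151633}}{53} \cdot 16 = \frac{16 i \sqrt{151633}}{53}$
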